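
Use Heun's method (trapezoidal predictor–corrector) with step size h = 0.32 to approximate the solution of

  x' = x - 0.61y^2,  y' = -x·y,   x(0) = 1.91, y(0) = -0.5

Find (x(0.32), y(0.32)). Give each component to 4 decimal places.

2.5831, -0.2703

Heun on (x,y): k1 = f(t_n, state_n); k2 = f(t_n + h, state_n + h·k1); state_{n+1} = state_n + (h/2)·(k1 + k2).
0.000000: (1.910000, -0.500000)
  k1 = (1.757500, 0.955000)
  predictor → (2.472400, -0.194400)
  k2 = (2.449347, 0.480635)
  → (2.583096, -0.270298)
(x(0.32), y(0.32)) ≈ (2.5831, -0.2703)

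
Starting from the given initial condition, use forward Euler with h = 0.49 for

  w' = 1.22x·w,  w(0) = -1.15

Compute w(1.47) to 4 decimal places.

-2.3579

Euler: w_{n+1} = w_n + h·f(x_n, w_n).
x=0.000000, w=-1.150000: f=0.000000 → w ← -1.150000 + 0.49·0.000000 = -1.150000
x=0.490000, w=-1.150000: f=-0.687470 → w ← -1.150000 + 0.49·(-0.687470) = -1.486860
x=0.980000, w=-1.486860: f=-1.777690 → w ← -1.486860 + 0.49·(-1.777690) = -2.357928
w(1.47) ≈ -2.3579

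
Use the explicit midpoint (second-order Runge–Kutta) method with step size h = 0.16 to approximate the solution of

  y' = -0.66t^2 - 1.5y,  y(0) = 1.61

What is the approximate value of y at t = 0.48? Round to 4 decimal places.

Midpoint: k1 = f(t_n, y_n); k2 = f(t_n + h/2, y_n + (h/2)·k1); y_{n+1} = y_n + h·k2.
t=0.000000, y=1.610000:
  k1 = f(0.000000, 1.610000) = -2.415000
  k2 = f(0.080000, 1.416800) = -2.129424
  y ← 1.610000 + 0.16·(-2.129424) = 1.269292
t=0.160000, y=1.269292:
  k1 = f(0.160000, 1.269292) = -1.920834
  k2 = f(0.240000, 1.115625) = -1.711454
  y ← 1.269292 + 0.16·(-1.711454) = 0.995459
t=0.320000, y=0.995459:
  k1 = f(0.320000, 0.995459) = -1.560773
  k2 = f(0.400000, 0.870598) = -1.411496
  y ← 0.995459 + 0.16·(-1.411496) = 0.769620
y(0.48) ≈ 0.7696

0.7696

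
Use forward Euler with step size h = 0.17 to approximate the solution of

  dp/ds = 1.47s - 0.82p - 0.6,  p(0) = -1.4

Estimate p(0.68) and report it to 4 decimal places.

-0.8663

Euler: p_{n+1} = p_n + h·f(s_n, p_n).
s=0.000000, p=-1.400000: f=0.548000 → p ← -1.400000 + 0.17·0.548000 = -1.306840
s=0.170000, p=-1.306840: f=0.721509 → p ← -1.306840 + 0.17·0.721509 = -1.184184
s=0.340000, p=-1.184184: f=0.870830 → p ← -1.184184 + 0.17·0.870830 = -1.036142
s=0.510000, p=-1.036142: f=0.999337 → p ← -1.036142 + 0.17·0.999337 = -0.866255
p(0.68) ≈ -0.8663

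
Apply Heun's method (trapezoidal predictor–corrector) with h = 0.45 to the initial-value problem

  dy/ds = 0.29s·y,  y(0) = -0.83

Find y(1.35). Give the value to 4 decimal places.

Heun: k1 = f(s_n, y_n); k2 = f(s_n + h, y_n + h·k1); y_{n+1} = y_n + (h/2)·(k1 + k2).
s=0.000000, y=-0.830000:
  k1 = f(0.000000, -0.830000) = 0.000000
  k2 = f(0.450000, -0.830000) = -0.108315
  y ← -0.830000 + (0.45/2)·(0.000000 + (-0.108315)) = -0.854371
s=0.450000, y=-0.854371:
  k1 = f(0.450000, -0.854371) = -0.111495
  k2 = f(0.900000, -0.904544) = -0.236086
  y ← -0.854371 + (0.45/2)·(-0.111495 + (-0.236086)) = -0.932577
s=0.900000, y=-0.932577:
  k1 = f(0.900000, -0.932577) = -0.243403
  k2 = f(1.350000, -1.042108) = -0.407985
  y ← -0.932577 + (0.45/2)·(-0.243403 + (-0.407985)) = -1.079139
y(1.35) ≈ -1.0791

-1.0791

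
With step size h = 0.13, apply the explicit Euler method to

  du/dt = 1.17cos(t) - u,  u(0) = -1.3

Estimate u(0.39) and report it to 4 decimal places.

-0.4627

Euler: u_{n+1} = u_n + h·f(t_n, u_n).
t=0.000000, u=-1.300000: f=2.470000 → u ← -1.300000 + 0.13·2.470000 = -0.978900
t=0.130000, u=-0.978900: f=2.139027 → u ← -0.978900 + 0.13·2.139027 = -0.700826
t=0.260000, u=-0.700826: f=1.831503 → u ← -0.700826 + 0.13·1.831503 = -0.462731
u(0.39) ≈ -0.4627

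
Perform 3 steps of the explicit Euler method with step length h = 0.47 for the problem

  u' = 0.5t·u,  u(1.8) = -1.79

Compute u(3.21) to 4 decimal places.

-6.4210

Euler: u_{n+1} = u_n + h·f(t_n, u_n).
t=1.800000, u=-1.790000: f=-1.611000 → u ← -1.790000 + 0.47·(-1.611000) = -2.547170
t=2.270000, u=-2.547170: f=-2.891038 → u ← -2.547170 + 0.47·(-2.891038) = -3.905958
t=2.740000, u=-3.905958: f=-5.351162 → u ← -3.905958 + 0.47·(-5.351162) = -6.421004
u(3.21) ≈ -6.4210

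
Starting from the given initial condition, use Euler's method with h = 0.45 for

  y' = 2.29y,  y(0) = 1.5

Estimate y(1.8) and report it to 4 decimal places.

Euler: y_{n+1} = y_n + h·f(x_n, y_n).
x=0.000000, y=1.500000: f=3.435000 → y ← 1.500000 + 0.45·3.435000 = 3.045750
x=0.450000, y=3.045750: f=6.974768 → y ← 3.045750 + 0.45·6.974768 = 6.184395
x=0.900000, y=6.184395: f=14.162265 → y ← 6.184395 + 0.45·14.162265 = 12.557415
x=1.350000, y=12.557415: f=28.756480 → y ← 12.557415 + 0.45·28.756480 = 25.497831
y(1.8) ≈ 25.4978

25.4978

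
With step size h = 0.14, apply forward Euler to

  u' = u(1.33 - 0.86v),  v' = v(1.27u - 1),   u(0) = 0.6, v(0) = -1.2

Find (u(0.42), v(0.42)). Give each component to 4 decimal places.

Euler on (u,v): u_{n+1} = u_n + h·u', v_{n+1} = v_n + h·v'.
0.000000: (0.600000, -1.200000); f=(1.417200, 0.285600) → (0.798408, -1.160016)
0.140000: (0.798408, -1.160016); f=(1.858385, -0.016215) → (1.058582, -1.162286)
0.280000: (1.058582, -1.162286); f=(2.466037, -0.400290) → (1.403827, -1.218327)
(u(0.42), v(0.42)) ≈ (1.4038, -1.2183)

1.4038, -1.2183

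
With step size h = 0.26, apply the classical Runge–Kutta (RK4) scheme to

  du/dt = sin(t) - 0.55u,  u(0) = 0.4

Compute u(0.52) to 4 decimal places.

RK4: k1 = f(t_n, u_n); k2 = f(t_n + h/2, u_n + (h/2)·k1); k3 = f(t_n + h/2, u_n + (h/2)·k2); k4 = f(t_n + h, u_n + h·k3); u_{n+1} = u_n + (h/6)·(k1 + 2k2 + 2k3 + k4).
t=0.000000, u=0.400000:
  k1 = f(0.000000, 0.400000) = -0.220000
  k2 = f(0.130000, 0.371400) = -0.074636
  k3 = f(0.130000, 0.390297) = -0.085029
  k4 = f(0.260000, 0.377892) = 0.049240
  u ← 0.400000 + (0.26/6)·(k1 + 2k2 + 2k3 + k4) = 0.378763
t=0.260000, u=0.378763:
  k1 = f(0.260000, 0.378763) = 0.048761
  k2 = f(0.390000, 0.385102) = 0.168382
  k3 = f(0.390000, 0.400652) = 0.159830
  k4 = f(0.520000, 0.420318) = 0.265705
  u ← 0.378763 + (0.26/6)·(k1 + 2k2 + 2k3 + k4) = 0.420835
u(0.52) ≈ 0.4208

0.4208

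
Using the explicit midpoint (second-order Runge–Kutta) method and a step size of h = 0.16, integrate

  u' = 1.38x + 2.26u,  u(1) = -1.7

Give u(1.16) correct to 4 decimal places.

-2.1475

Midpoint: k1 = f(x_n, u_n); k2 = f(x_n + h/2, u_n + (h/2)·k1); u_{n+1} = u_n + h·k2.
x=1.000000, u=-1.700000:
  k1 = f(1.000000, -1.700000) = -2.462000
  k2 = f(1.080000, -1.896960) = -2.796730
  u ← -1.700000 + 0.16·(-2.796730) = -2.147477
u(1.16) ≈ -2.1475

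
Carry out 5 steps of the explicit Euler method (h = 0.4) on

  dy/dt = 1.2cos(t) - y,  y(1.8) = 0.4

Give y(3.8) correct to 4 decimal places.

-0.9413

Euler: y_{n+1} = y_n + h·f(t_n, y_n).
t=1.800000, y=0.400000: f=-0.672643 → y ← 0.400000 + 0.4·(-0.672643) = 0.130943
t=2.200000, y=0.130943: f=-0.837144 → y ← 0.130943 + 0.4·(-0.837144) = -0.203915
t=2.600000, y=-0.203915: f=-0.824352 → y ← -0.203915 + 0.4·(-0.824352) = -0.533655
t=3.000000, y=-0.533655: f=-0.654336 → y ← -0.533655 + 0.4·(-0.654336) = -0.795390
t=3.400000, y=-0.795390: f=-0.364768 → y ← -0.795390 + 0.4·(-0.364768) = -0.941297
y(3.8) ≈ -0.9413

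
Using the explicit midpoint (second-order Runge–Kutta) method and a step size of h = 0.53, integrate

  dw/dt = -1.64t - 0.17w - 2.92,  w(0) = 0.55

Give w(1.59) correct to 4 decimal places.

Midpoint: k1 = f(t_n, w_n); k2 = f(t_n + h/2, w_n + (h/2)·k1); w_{n+1} = w_n + h·k2.
t=0.000000, w=0.550000:
  k1 = f(0.000000, 0.550000) = -3.013500
  k2 = f(0.265000, -0.248578) = -3.312342
  w ← 0.550000 + 0.53·(-3.312342) = -1.205541
t=0.530000, w=-1.205541:
  k1 = f(0.530000, -1.205541) = -3.584258
  k2 = f(0.795000, -2.155370) = -3.857387
  w ← -1.205541 + 0.53·(-3.857387) = -3.249956
t=1.060000, w=-3.249956:
  k1 = f(1.060000, -3.249956) = -4.105907
  k2 = f(1.325000, -4.338022) = -4.355536
  w ← -3.249956 + 0.53·(-4.355536) = -5.558391
w(1.59) ≈ -5.5584

-5.5584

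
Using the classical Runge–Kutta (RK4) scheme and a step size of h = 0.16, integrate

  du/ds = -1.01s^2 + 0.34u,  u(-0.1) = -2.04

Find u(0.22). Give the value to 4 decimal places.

RK4: k1 = f(s_n, u_n); k2 = f(s_n + h/2, u_n + (h/2)·k1); k3 = f(s_n + h/2, u_n + (h/2)·k2); k4 = f(s_n + h, u_n + h·k3); u_{n+1} = u_n + (h/6)·(k1 + 2k2 + 2k3 + k4).
s=-0.100000, u=-2.040000:
  k1 = f(-0.100000, -2.040000) = -0.703700
  k2 = f(-0.020000, -2.096296) = -0.713145
  k3 = f(-0.020000, -2.097052) = -0.713402
  k4 = f(0.060000, -2.154144) = -0.736045
  u ← -2.040000 + (0.16/6)·(k1 + 2k2 + 2k3 + k4) = -2.154476
s=0.060000, u=-2.154476:
  k1 = f(0.060000, -2.154476) = -0.736158
  k2 = f(0.140000, -2.213368) = -0.772341
  k3 = f(0.140000, -2.216263) = -0.773325
  k4 = f(0.220000, -2.278208) = -0.823475
  u ← -2.154476 + (0.16/6)·(k1 + 2k2 + 2k3 + k4) = -2.278501
u(0.22) ≈ -2.2785

-2.2785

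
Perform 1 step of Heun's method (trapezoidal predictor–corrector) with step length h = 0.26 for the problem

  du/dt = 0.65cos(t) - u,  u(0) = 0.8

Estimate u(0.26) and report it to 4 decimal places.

0.7632

Heun: k1 = f(t_n, u_n); k2 = f(t_n + h, u_n + h·k1); u_{n+1} = u_n + (h/2)·(k1 + k2).
t=0.000000, u=0.800000:
  k1 = f(0.000000, 0.800000) = -0.150000
  k2 = f(0.260000, 0.761000) = -0.132847
  u ← 0.800000 + (0.26/2)·(-0.150000 + (-0.132847)) = 0.763230
u(0.26) ≈ 0.7632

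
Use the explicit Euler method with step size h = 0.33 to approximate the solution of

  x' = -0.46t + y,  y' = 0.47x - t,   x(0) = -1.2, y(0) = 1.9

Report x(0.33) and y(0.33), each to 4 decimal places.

Euler on (x,y): x_{n+1} = x_n + h·x', y_{n+1} = y_n + h·y'.
0.000000: (-1.200000, 1.900000); f=(1.900000, -0.564000) → (-0.573000, 1.713880)
(x(0.33), y(0.33)) ≈ (-0.5730, 1.7139)

-0.5730, 1.7139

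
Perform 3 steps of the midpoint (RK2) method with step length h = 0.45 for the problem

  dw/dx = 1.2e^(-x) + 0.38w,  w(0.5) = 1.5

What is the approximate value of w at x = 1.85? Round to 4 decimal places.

3.2435

Midpoint: k1 = f(x_n, w_n); k2 = f(x_n + h/2, w_n + (h/2)·k1); w_{n+1} = w_n + h·k2.
x=0.500000, w=1.500000:
  k1 = f(0.500000, 1.500000) = 1.297837
  k2 = f(0.725000, 1.792013) = 1.262155
  w ← 1.500000 + 0.45·1.262155 = 2.067970
x=0.950000, w=2.067970:
  k1 = f(0.950000, 2.067970) = 1.249918
  k2 = f(1.175000, 2.349201) = 1.263279
  w ← 2.067970 + 0.45·1.263279 = 2.636445
x=1.400000, w=2.636445:
  k1 = f(1.400000, 2.636445) = 1.297766
  k2 = f(1.625000, 2.928442) = 1.349102
  w ← 2.636445 + 0.45·1.349102 = 3.243541
w(1.85) ≈ 3.2435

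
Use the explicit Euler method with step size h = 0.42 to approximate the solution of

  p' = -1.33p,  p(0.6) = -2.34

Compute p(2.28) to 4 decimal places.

-0.0888

Euler: p_{n+1} = p_n + h·f(s_n, p_n).
s=0.600000, p=-2.340000: f=3.112200 → p ← -2.340000 + 0.42·3.112200 = -1.032876
s=1.020000, p=-1.032876: f=1.373725 → p ← -1.032876 + 0.42·1.373725 = -0.455911
s=1.440000, p=-0.455911: f=0.606362 → p ← -0.455911 + 0.42·0.606362 = -0.201239
s=1.860000, p=-0.201239: f=0.267648 → p ← -0.201239 + 0.42·0.267648 = -0.088827
p(2.28) ≈ -0.0888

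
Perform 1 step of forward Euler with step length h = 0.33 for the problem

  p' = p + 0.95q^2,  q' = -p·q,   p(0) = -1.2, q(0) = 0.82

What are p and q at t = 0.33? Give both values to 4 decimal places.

Euler on (p,q): p_{n+1} = p_n + h·p', q_{n+1} = q_n + h·q'.
0.000000: (-1.200000, 0.820000); f=(-0.561220, 0.984000) → (-1.385203, 1.144720)
(p(0.33), q(0.33)) ≈ (-1.3852, 1.1447)

-1.3852, 1.1447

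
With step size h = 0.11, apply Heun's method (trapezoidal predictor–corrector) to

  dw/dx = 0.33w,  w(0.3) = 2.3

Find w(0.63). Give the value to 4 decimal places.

2.5646

Heun: k1 = f(x_n, w_n); k2 = f(x_n + h, w_n + h·k1); w_{n+1} = w_n + (h/2)·(k1 + k2).
x=0.300000, w=2.300000:
  k1 = f(0.300000, 2.300000) = 0.759000
  k2 = f(0.410000, 2.383490) = 0.786552
  w ← 2.300000 + (0.11/2)·(0.759000 + 0.786552) = 2.385005
x=0.410000, w=2.385005:
  k1 = f(0.410000, 2.385005) = 0.787052
  k2 = f(0.520000, 2.471581) = 0.815622
  w ← 2.385005 + (0.11/2)·(0.787052 + 0.815622) = 2.473152
x=0.520000, w=2.473152:
  k1 = f(0.520000, 2.473152) = 0.816140
  k2 = f(0.630000, 2.562928) = 0.845766
  w ← 2.473152 + (0.11/2)·(0.816140 + 0.845766) = 2.564557
w(0.63) ≈ 2.5646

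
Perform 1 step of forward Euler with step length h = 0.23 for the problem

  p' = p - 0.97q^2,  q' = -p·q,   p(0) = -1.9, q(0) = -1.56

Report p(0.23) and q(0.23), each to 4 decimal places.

Euler on (p,q): p_{n+1} = p_n + h·p', q_{n+1} = q_n + h·q'.
0.000000: (-1.900000, -1.560000); f=(-4.260592, -2.964000) → (-2.879936, -2.241720)
(p(0.23), q(0.23)) ≈ (-2.8799, -2.2417)

-2.8799, -2.2417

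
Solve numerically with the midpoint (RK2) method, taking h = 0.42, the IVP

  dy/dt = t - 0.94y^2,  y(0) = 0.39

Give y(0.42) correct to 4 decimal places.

0.4270

Midpoint: k1 = f(t_n, y_n); k2 = f(t_n + h/2, y_n + (h/2)·k1); y_{n+1} = y_n + h·k2.
t=0.000000, y=0.390000:
  k1 = f(0.000000, 0.390000) = -0.142974
  k2 = f(0.210000, 0.359975) = 0.088193
  y ← 0.390000 + 0.42·0.088193 = 0.427041
y(0.42) ≈ 0.4270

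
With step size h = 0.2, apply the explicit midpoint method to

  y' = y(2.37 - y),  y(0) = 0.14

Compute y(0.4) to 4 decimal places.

0.3256

Midpoint: k1 = f(x_n, y_n); k2 = f(x_n + h/2, y_n + (h/2)·k1); y_{n+1} = y_n + h·k2.
x=0.000000, y=0.140000:
  k1 = f(0.000000, 0.140000) = 0.312200
  k2 = f(0.100000, 0.171220) = 0.376475
  y ← 0.140000 + 0.2·0.376475 = 0.215295
x=0.200000, y=0.215295:
  k1 = f(0.200000, 0.215295) = 0.463897
  k2 = f(0.300000, 0.261685) = 0.551714
  y ← 0.215295 + 0.2·0.551714 = 0.325638
y(0.4) ≈ 0.3256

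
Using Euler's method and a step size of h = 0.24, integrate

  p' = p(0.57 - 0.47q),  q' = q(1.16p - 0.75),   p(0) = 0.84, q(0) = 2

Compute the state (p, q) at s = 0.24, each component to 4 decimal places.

Euler on (p,q): p_{n+1} = p_n + h·p', q_{n+1} = q_n + h·q'.
0.000000: (0.840000, 2.000000); f=(-0.310800, 0.448800) → (0.765408, 2.107712)
(p(0.24), q(0.24)) ≈ (0.7654, 2.1077)

0.7654, 2.1077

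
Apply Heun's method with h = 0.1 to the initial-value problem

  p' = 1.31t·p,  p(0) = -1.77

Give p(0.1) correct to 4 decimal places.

-1.7816

Heun: k1 = f(t_n, p_n); k2 = f(t_n + h, p_n + h·k1); p_{n+1} = p_n + (h/2)·(k1 + k2).
t=0.000000, p=-1.770000:
  k1 = f(0.000000, -1.770000) = 0.000000
  k2 = f(0.100000, -1.770000) = -0.231870
  p ← -1.770000 + (0.1/2)·(0.000000 + (-0.231870)) = -1.781594
p(0.1) ≈ -1.7816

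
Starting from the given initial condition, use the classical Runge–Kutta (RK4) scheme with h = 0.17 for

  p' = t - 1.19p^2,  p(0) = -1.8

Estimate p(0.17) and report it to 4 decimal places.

-2.8080

RK4: k1 = f(t_n, p_n); k2 = f(t_n + h/2, p_n + (h/2)·k1); k3 = f(t_n + h/2, p_n + (h/2)·k2); k4 = f(t_n + h, p_n + h·k3); p_{n+1} = p_n + (h/6)·(k1 + 2k2 + 2k3 + k4).
t=0.000000, p=-1.800000:
  k1 = f(0.000000, -1.800000) = -3.855600
  k2 = f(0.085000, -2.127726) = -5.302389
  k3 = f(0.085000, -2.250703) = -5.943141
  k4 = f(0.170000, -2.810334) = -9.228592
  p ← -1.800000 + (0.17/6)·(k1 + 2k2 + 2k3 + k4) = -2.807965
p(0.17) ≈ -2.8080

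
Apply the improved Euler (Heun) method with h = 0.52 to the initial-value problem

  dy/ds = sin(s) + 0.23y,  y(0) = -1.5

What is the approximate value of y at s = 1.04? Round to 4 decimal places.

-1.3899

Heun: k1 = f(s_n, y_n); k2 = f(s_n + h, y_n + h·k1); y_{n+1} = y_n + (h/2)·(k1 + k2).
s=0.000000, y=-1.500000:
  k1 = f(0.000000, -1.500000) = -0.345000
  k2 = f(0.520000, -1.679400) = 0.110618
  y ← -1.500000 + (0.52/2)·(-0.345000 + 0.110618) = -1.560939
s=0.520000, y=-1.560939:
  k1 = f(0.520000, -1.560939) = 0.137864
  k2 = f(1.040000, -1.489250) = 0.519877
  y ← -1.560939 + (0.52/2)·(0.137864 + 0.519877) = -1.389927
y(1.04) ≈ -1.3899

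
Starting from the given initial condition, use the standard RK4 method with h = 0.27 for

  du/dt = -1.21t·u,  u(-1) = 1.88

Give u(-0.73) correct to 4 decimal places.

2.4939

RK4: k1 = f(t_n, u_n); k2 = f(t_n + h/2, u_n + (h/2)·k1); k3 = f(t_n + h/2, u_n + (h/2)·k2); k4 = f(t_n + h, u_n + h·k3); u_{n+1} = u_n + (h/6)·(k1 + 2k2 + 2k3 + k4).
t=-1.000000, u=1.880000:
  k1 = f(-1.000000, 1.880000) = 2.274800
  k2 = f(-0.865000, 2.187098) = 2.289126
  k3 = f(-0.865000, 2.189032) = 2.291150
  k4 = f(-0.730000, 2.498611) = 2.207023
  u ← 1.880000 + (0.27/6)·(k1 + 2k2 + 2k3 + k4) = 2.493907
u(-0.73) ≈ 2.4939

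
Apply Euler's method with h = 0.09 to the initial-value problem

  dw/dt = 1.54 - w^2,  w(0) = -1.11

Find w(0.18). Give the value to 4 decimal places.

Euler: w_{n+1} = w_n + h·f(t_n, w_n).
t=0.000000, w=-1.110000: f=0.307900 → w ← -1.110000 + 0.09·0.307900 = -1.082289
t=0.090000, w=-1.082289: f=0.368651 → w ← -1.082289 + 0.09·0.368651 = -1.049110
w(0.18) ≈ -1.0491

-1.0491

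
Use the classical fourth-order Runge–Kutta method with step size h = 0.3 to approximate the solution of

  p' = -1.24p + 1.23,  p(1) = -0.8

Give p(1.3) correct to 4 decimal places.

-0.2434

RK4: k1 = f(t_n, p_n); k2 = f(t_n + h/2, p_n + (h/2)·k1); k3 = f(t_n + h/2, p_n + (h/2)·k2); k4 = f(t_n + h, p_n + h·k3); p_{n+1} = p_n + (h/6)·(k1 + 2k2 + 2k3 + k4).
t=1.000000, p=-0.800000:
  k1 = f(1.000000, -0.800000) = 2.222000
  k2 = f(1.150000, -0.466700) = 1.808708
  k3 = f(1.150000, -0.528694) = 1.885580
  k4 = f(1.300000, -0.234326) = 1.520564
  p ← -0.800000 + (0.3/6)·(k1 + 2k2 + 2k3 + k4) = -0.243443
p(1.3) ≈ -0.2434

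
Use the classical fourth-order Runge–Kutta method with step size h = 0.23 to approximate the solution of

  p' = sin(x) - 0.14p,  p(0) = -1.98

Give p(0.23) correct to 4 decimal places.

-1.8912

RK4: k1 = f(x_n, p_n); k2 = f(x_n + h/2, p_n + (h/2)·k1); k3 = f(x_n + h/2, p_n + (h/2)·k2); k4 = f(x_n + h, p_n + h·k3); p_{n+1} = p_n + (h/6)·(k1 + 2k2 + 2k3 + k4).
x=0.000000, p=-1.980000:
  k1 = f(0.000000, -1.980000) = 0.277200
  k2 = f(0.115000, -1.948122) = 0.387484
  k3 = f(0.115000, -1.935439) = 0.385708
  k4 = f(0.230000, -1.891287) = 0.492758
  p ← -1.980000 + (0.23/6)·(k1 + 2k2 + 2k3 + k4) = -1.891207
p(0.23) ≈ -1.8912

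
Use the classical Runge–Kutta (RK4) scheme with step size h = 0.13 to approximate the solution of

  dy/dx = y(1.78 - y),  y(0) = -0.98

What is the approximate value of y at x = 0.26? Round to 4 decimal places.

RK4: k1 = f(x_n, y_n); k2 = f(x_n + h/2, y_n + (h/2)·k1); k3 = f(x_n + h/2, y_n + (h/2)·k2); k4 = f(x_n + h, y_n + h·k3); y_{n+1} = y_n + (h/6)·(k1 + 2k2 + 2k3 + k4).
x=0.000000, y=-0.980000:
  k1 = f(0.000000, -0.980000) = -2.704800
  k2 = f(0.065000, -1.155812) = -3.393247
  k3 = f(0.065000, -1.200561) = -3.578345
  k4 = f(0.130000, -1.445185) = -4.660989
  y ← -0.980000 + (0.13/6)·(k1 + 2k2 + 2k3 + k4) = -1.441694
x=0.130000, y=-1.441694:
  k1 = f(0.130000, -1.441694) = -4.644699
  k2 = f(0.195000, -1.743600) = -6.143748
  k3 = f(0.195000, -1.841038) = -6.666469
  k4 = f(0.260000, -2.308335) = -9.437249
  y ← -1.441694 + (0.13/6)·(k1 + 2k2 + 2k3 + k4) = -2.301913
y(0.26) ≈ -2.3019

-2.3019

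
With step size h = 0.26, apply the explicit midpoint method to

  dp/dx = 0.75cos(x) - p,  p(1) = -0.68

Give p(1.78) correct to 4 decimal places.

-0.2690

Midpoint: k1 = f(x_n, p_n); k2 = f(x_n + h/2, p_n + (h/2)·k1); p_{n+1} = p_n + h·k2.
x=1.000000, p=-0.680000:
  k1 = f(1.000000, -0.680000) = 1.085227
  k2 = f(1.130000, -0.538921) = 0.858915
  p ← -0.680000 + 0.26·0.858915 = -0.456682
x=1.260000, p=-0.456682:
  k1 = f(1.260000, -0.456682) = 0.686045
  k2 = f(1.390000, -0.367496) = 0.502356
  p ← -0.456682 + 0.26·0.502356 = -0.326069
x=1.520000, p=-0.326069:
  k1 = f(1.520000, -0.326069) = 0.364150
  k2 = f(1.650000, -0.278730) = 0.219389
  p ← -0.326069 + 0.26·0.219389 = -0.269028
p(1.78) ≈ -0.2690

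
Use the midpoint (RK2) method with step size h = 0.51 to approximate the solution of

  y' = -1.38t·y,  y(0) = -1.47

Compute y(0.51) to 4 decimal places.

-1.2062

Midpoint: k1 = f(t_n, y_n); k2 = f(t_n + h/2, y_n + (h/2)·k1); y_{n+1} = y_n + h·k2.
t=0.000000, y=-1.470000:
  k1 = f(0.000000, -1.470000) = 0.000000
  k2 = f(0.255000, -1.470000) = 0.517293
  y ← -1.470000 + 0.51·0.517293 = -1.206181
y(0.51) ≈ -1.2062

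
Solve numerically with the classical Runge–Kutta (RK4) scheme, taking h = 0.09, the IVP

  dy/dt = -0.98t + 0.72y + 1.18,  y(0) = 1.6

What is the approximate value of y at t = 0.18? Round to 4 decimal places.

RK4: k1 = f(t_n, y_n); k2 = f(t_n + h/2, y_n + (h/2)·k1); k3 = f(t_n + h/2, y_n + (h/2)·k2); k4 = f(t_n + h, y_n + h·k3); y_{n+1} = y_n + (h/6)·(k1 + 2k2 + 2k3 + k4).
t=0.000000, y=1.600000:
  k1 = f(0.000000, 1.600000) = 2.332000
  k2 = f(0.045000, 1.704940) = 2.363457
  k3 = f(0.045000, 1.706356) = 2.364476
  k4 = f(0.090000, 1.812803) = 2.397018
  y ← 1.600000 + (0.09/6)·(k1 + 2k2 + 2k3 + k4) = 1.812773
t=0.090000, y=1.812773:
  k1 = f(0.090000, 1.812773) = 2.396997
  k2 = f(0.135000, 1.920638) = 2.430559
  k3 = f(0.135000, 1.922148) = 2.431647
  k4 = f(0.180000, 2.031621) = 2.466367
  y ← 1.812773 + (0.09/6)·(k1 + 2k2 + 2k3 + k4) = 2.031590
y(0.18) ≈ 2.0316

2.0316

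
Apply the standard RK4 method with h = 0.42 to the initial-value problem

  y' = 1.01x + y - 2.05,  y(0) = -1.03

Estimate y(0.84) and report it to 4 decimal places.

-4.6025

RK4: k1 = f(x_n, y_n); k2 = f(x_n + h/2, y_n + (h/2)·k1); k3 = f(x_n + h/2, y_n + (h/2)·k2); k4 = f(x_n + h, y_n + h·k3); y_{n+1} = y_n + (h/6)·(k1 + 2k2 + 2k3 + k4).
x=0.000000, y=-1.030000:
  k1 = f(0.000000, -1.030000) = -3.080000
  k2 = f(0.210000, -1.676800) = -3.514700
  k3 = f(0.210000, -1.768087) = -3.605987
  k4 = f(0.420000, -2.544515) = -4.170315
  y ← -1.030000 + (0.42/6)·(k1 + 2k2 + 2k3 + k4) = -2.534418
x=0.420000, y=-2.534418:
  k1 = f(0.420000, -2.534418) = -4.160218
  k2 = f(0.630000, -3.408064) = -4.821764
  k3 = f(0.630000, -3.546989) = -4.960689
  k4 = f(0.840000, -4.617907) = -5.819507
  y ← -2.534418 + (0.42/6)·(k1 + 2k2 + 2k3 + k4) = -4.602542
y(0.84) ≈ -4.6025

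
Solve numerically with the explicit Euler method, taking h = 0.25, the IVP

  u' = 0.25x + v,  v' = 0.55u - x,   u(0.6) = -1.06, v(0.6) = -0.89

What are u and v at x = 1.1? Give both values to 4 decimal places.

-1.4883, -1.5694

Euler on (u,v): u_{n+1} = u_n + h·u', v_{n+1} = v_n + h·v'.
0.600000: (-1.060000, -0.890000); f=(-0.740000, -1.183000) → (-1.245000, -1.185750)
0.850000: (-1.245000, -1.185750); f=(-0.973250, -1.534750) → (-1.488313, -1.569438)
(u(1.1), v(1.1)) ≈ (-1.4883, -1.5694)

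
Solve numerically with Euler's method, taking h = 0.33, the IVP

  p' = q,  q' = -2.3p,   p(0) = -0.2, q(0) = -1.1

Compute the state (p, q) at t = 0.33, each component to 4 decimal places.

-0.5630, -0.9482

Euler on (p,q): p_{n+1} = p_n + h·p', q_{n+1} = q_n + h·q'.
0.000000: (-0.200000, -1.100000); f=(-1.100000, 0.460000) → (-0.563000, -0.948200)
(p(0.33), q(0.33)) ≈ (-0.5630, -0.9482)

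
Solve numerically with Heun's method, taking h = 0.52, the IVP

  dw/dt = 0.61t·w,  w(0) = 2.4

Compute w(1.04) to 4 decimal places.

3.3114

Heun: k1 = f(t_n, w_n); k2 = f(t_n + h, w_n + h·k1); w_{n+1} = w_n + (h/2)·(k1 + k2).
t=0.000000, w=2.400000:
  k1 = f(0.000000, 2.400000) = 0.000000
  k2 = f(0.520000, 2.400000) = 0.761280
  w ← 2.400000 + (0.52/2)·(0.000000 + 0.761280) = 2.597933
t=0.520000, w=2.597933:
  k1 = f(0.520000, 2.597933) = 0.824064
  k2 = f(1.040000, 3.026446) = 1.919977
  w ← 2.597933 + (0.52/2)·(0.824064 + 1.919977) = 3.311384
w(1.04) ≈ 3.3114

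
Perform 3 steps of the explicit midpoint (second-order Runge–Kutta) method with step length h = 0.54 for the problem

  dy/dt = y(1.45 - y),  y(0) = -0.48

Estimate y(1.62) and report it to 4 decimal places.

Midpoint: k1 = f(t_n, y_n); k2 = f(t_n + h/2, y_n + (h/2)·k1); y_{n+1} = y_n + h·k2.
t=0.000000, y=-0.480000:
  k1 = f(0.000000, -0.480000) = -0.926400
  k2 = f(0.270000, -0.730128) = -1.591772
  y ← -0.480000 + 0.54·(-1.591772) = -1.339557
t=0.540000, y=-1.339557:
  k1 = f(0.540000, -1.339557) = -3.736771
  k2 = f(0.810000, -2.348485) = -8.920687
  y ← -1.339557 + 0.54·(-8.920687) = -6.156728
t=1.080000, y=-6.156728:
  k1 = f(1.080000, -6.156728) = -46.832560
  k2 = f(1.350000, -18.801519) = -380.759337
  y ← -6.156728 + 0.54·(-380.759337) = -211.766770
y(1.62) ≈ -211.7668

-211.7668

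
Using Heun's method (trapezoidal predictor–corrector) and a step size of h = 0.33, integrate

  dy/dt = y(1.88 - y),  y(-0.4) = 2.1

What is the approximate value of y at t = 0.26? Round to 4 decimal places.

1.9486

Heun: k1 = f(t_n, y_n); k2 = f(t_n + h, y_n + h·k1); y_{n+1} = y_n + (h/2)·(k1 + k2).
t=-0.400000, y=2.100000:
  k1 = f(-0.400000, 2.100000) = -0.462000
  k2 = f(-0.070000, 1.947540) = -0.131537
  y ← 2.100000 + (0.33/2)·(-0.462000 + (-0.131537)) = 2.002066
t=-0.070000, y=2.002066:
  k1 = f(-0.070000, 2.002066) = -0.244385
  k2 = f(0.260000, 1.921419) = -0.079584
  y ← 2.002066 + (0.33/2)·(-0.244385 + (-0.079584)) = 1.948612
y(0.26) ≈ 1.9486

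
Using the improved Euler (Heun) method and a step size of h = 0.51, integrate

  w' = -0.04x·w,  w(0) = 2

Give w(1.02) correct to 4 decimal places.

1.9588

Heun: k1 = f(x_n, w_n); k2 = f(x_n + h, w_n + h·k1); w_{n+1} = w_n + (h/2)·(k1 + k2).
x=0.000000, w=2.000000:
  k1 = f(0.000000, 2.000000) = 0.000000
  k2 = f(0.510000, 2.000000) = -0.040800
  w ← 2.000000 + (0.51/2)·(0.000000 + (-0.040800)) = 1.989596
x=0.510000, w=1.989596:
  k1 = f(0.510000, 1.989596) = -0.040588
  k2 = f(1.020000, 1.968896) = -0.080331
  w ← 1.989596 + (0.51/2)·(-0.040588 + (-0.080331)) = 1.958762
w(1.02) ≈ 1.9588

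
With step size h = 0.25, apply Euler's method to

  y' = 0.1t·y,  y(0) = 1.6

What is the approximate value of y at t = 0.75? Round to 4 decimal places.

Euler: y_{n+1} = y_n + h·f(t_n, y_n).
t=0.000000, y=1.600000: f=0.000000 → y ← 1.600000 + 0.25·0.000000 = 1.600000
t=0.250000, y=1.600000: f=0.040000 → y ← 1.600000 + 0.25·0.040000 = 1.610000
t=0.500000, y=1.610000: f=0.080500 → y ← 1.610000 + 0.25·0.080500 = 1.630125
y(0.75) ≈ 1.6301

1.6301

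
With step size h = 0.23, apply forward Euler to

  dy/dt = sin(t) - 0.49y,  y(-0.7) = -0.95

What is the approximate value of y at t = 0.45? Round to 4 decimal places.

Euler: y_{n+1} = y_n + h·f(t_n, y_n).
t=-0.700000, y=-0.950000: f=-0.178718 → y ← -0.950000 + 0.23·(-0.178718) = -0.991105
t=-0.470000, y=-0.991105: f=0.032755 → y ← -0.991105 + 0.23·0.032755 = -0.983571
t=-0.240000, y=-0.983571: f=0.244247 → y ← -0.983571 + 0.23·0.244247 = -0.927394
t=-0.010000, y=-0.927394: f=0.444423 → y ← -0.927394 + 0.23·0.444423 = -0.825177
t=0.220000, y=-0.825177: f=0.622566 → y ← -0.825177 + 0.23·0.622566 = -0.681987
y(0.45) ≈ -0.6820

-0.6820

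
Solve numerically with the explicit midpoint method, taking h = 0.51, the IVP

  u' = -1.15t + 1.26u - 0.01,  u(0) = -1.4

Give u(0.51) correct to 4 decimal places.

Midpoint: k1 = f(t_n, u_n); k2 = f(t_n + h/2, u_n + (h/2)·k1); u_{n+1} = u_n + h·k2.
t=0.000000, u=-1.400000:
  k1 = f(0.000000, -1.400000) = -1.774000
  k2 = f(0.255000, -1.852370) = -2.637236
  u ← -1.400000 + 0.51·(-2.637236) = -2.744990
u(0.51) ≈ -2.7450

-2.7450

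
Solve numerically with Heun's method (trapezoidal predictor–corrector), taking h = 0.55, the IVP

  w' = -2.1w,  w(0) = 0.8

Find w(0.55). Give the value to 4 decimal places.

0.4096

Heun: k1 = f(x_n, w_n); k2 = f(x_n + h, w_n + h·k1); w_{n+1} = w_n + (h/2)·(k1 + k2).
x=0.000000, w=0.800000:
  k1 = f(0.000000, 0.800000) = -1.680000
  k2 = f(0.550000, -0.124000) = 0.260400
  w ← 0.800000 + (0.55/2)·(-1.680000 + 0.260400) = 0.409610
w(0.55) ≈ 0.4096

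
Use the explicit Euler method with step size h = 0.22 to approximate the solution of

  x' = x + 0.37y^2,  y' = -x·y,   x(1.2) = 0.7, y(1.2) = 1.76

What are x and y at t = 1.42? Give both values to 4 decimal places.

Euler on (x,y): x_{n+1} = x_n + h·x', y_{n+1} = y_n + h·y'.
1.200000: (0.700000, 1.760000); f=(1.846112, -1.232000) → (1.106145, 1.488960)
(x(1.42), y(1.42)) ≈ (1.1061, 1.4890)

1.1061, 1.4890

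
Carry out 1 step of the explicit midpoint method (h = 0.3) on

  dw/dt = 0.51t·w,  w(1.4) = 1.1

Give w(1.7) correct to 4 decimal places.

Midpoint: k1 = f(t_n, w_n); k2 = f(t_n + h/2, w_n + (h/2)·k1); w_{n+1} = w_n + h·k2.
t=1.400000, w=1.100000:
  k1 = f(1.400000, 1.100000) = 0.785400
  k2 = f(1.550000, 1.217810) = 0.962679
  w ← 1.100000 + 0.3·0.962679 = 1.388804
w(1.7) ≈ 1.3888

1.3888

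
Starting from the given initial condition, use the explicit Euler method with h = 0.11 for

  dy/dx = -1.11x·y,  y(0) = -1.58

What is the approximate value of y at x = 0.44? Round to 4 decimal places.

-1.4558

Euler: y_{n+1} = y_n + h·f(x_n, y_n).
x=0.000000, y=-1.580000: f=0.000000 → y ← -1.580000 + 0.11·0.000000 = -1.580000
x=0.110000, y=-1.580000: f=0.192918 → y ← -1.580000 + 0.11·0.192918 = -1.558779
x=0.220000, y=-1.558779: f=0.380654 → y ← -1.558779 + 0.11·0.380654 = -1.516907
x=0.330000, y=-1.516907: f=0.555643 → y ← -1.516907 + 0.11·0.555643 = -1.455786
y(0.44) ≈ -1.4558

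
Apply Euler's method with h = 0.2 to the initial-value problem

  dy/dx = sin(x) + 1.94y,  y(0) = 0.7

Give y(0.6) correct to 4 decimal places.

Euler: y_{n+1} = y_n + h·f(x_n, y_n).
x=0.000000, y=0.700000: f=1.358000 → y ← 0.700000 + 0.2·1.358000 = 0.971600
x=0.200000, y=0.971600: f=2.083573 → y ← 0.971600 + 0.2·2.083573 = 1.388315
x=0.400000, y=1.388315: f=3.082749 → y ← 1.388315 + 0.2·3.082749 = 2.004864
y(0.6) ≈ 2.0049

2.0049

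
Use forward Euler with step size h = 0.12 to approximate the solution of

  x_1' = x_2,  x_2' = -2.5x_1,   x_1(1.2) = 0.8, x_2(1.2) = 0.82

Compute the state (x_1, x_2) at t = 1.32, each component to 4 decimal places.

Euler on (x_1,x_2): x_1_{n+1} = x_1_n + h·x_1', x_2_{n+1} = x_2_n + h·x_2'.
1.200000: (0.800000, 0.820000); f=(0.820000, -2.000000) → (0.898400, 0.580000)
(x_1(1.32), x_2(1.32)) ≈ (0.8984, 0.5800)

0.8984, 0.5800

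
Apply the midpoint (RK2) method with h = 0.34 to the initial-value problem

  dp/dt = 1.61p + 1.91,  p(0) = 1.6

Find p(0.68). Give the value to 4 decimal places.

6.8399

Midpoint: k1 = f(t_n, p_n); k2 = f(t_n + h/2, p_n + (h/2)·k1); p_{n+1} = p_n + h·k2.
t=0.000000, p=1.600000:
  k1 = f(0.000000, 1.600000) = 4.486000
  k2 = f(0.170000, 2.362620) = 5.713818
  p ← 1.600000 + 0.34·5.713818 = 3.542698
t=0.340000, p=3.542698:
  k1 = f(0.340000, 3.542698) = 7.613744
  k2 = f(0.510000, 4.837035) = 9.697626
  p ← 3.542698 + 0.34·9.697626 = 6.839891
p(0.68) ≈ 6.8399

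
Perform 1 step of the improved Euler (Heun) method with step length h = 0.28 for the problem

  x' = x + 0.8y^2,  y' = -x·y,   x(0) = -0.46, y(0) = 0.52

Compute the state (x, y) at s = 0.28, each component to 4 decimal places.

Heun on (x,y): k1 = f(s_n, state_n); k2 = f(s_n + h, state_n + h·k1); state_{n+1} = state_n + (h/2)·(k1 + k2).
0.000000: (-0.460000, 0.520000)
  k1 = (-0.243680, 0.239200)
  predictor → (-0.528230, 0.586976)
  k2 = (-0.252598, 0.310059)
  → (-0.529479, 0.596896)
(x(0.28), y(0.28)) ≈ (-0.5295, 0.5969)

-0.5295, 0.5969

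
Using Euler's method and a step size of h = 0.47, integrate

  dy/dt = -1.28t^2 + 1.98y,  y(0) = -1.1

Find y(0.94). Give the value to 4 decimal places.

Euler: y_{n+1} = y_n + h·f(t_n, y_n).
t=0.000000, y=-1.100000: f=-2.178000 → y ← -1.100000 + 0.47·(-2.178000) = -2.123660
t=0.470000, y=-2.123660: f=-4.487599 → y ← -2.123660 + 0.47·(-4.487599) = -4.232831
y(0.94) ≈ -4.2328

-4.2328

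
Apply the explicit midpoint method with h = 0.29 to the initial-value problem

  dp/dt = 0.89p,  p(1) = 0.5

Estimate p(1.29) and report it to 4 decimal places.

Midpoint: k1 = f(t_n, p_n); k2 = f(t_n + h/2, p_n + (h/2)·k1); p_{n+1} = p_n + h·k2.
t=1.000000, p=0.500000:
  k1 = f(1.000000, 0.500000) = 0.445000
  k2 = f(1.145000, 0.564525) = 0.502427
  p ← 0.500000 + 0.29·0.502427 = 0.645704
p(1.29) ≈ 0.6457

0.6457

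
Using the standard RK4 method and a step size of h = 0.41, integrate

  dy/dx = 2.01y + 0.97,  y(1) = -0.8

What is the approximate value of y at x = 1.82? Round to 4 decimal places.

RK4: k1 = f(x_n, y_n); k2 = f(x_n + h/2, y_n + (h/2)·k1); k3 = f(x_n + h/2, y_n + (h/2)·k2); k4 = f(x_n + h, y_n + h·k3); y_{n+1} = y_n + (h/6)·(k1 + 2k2 + 2k3 + k4).
x=1.000000, y=-0.800000:
  k1 = f(1.000000, -0.800000) = -0.638000
  k2 = f(1.205000, -0.930790) = -0.900888
  k3 = f(1.205000, -0.984682) = -1.009211
  k4 = f(1.410000, -1.213776) = -1.469691
  y ← -0.800000 + (0.41/6)·(k1 + 2k2 + 2k3 + k4) = -1.205072
x=1.410000, y=-1.205072:
  k1 = f(1.410000, -1.205072) = -1.452195
  k2 = f(1.615000, -1.502772) = -2.050573
  k3 = f(1.615000, -1.625440) = -2.297134
  k4 = f(1.820000, -2.146897) = -3.345263
  y ← -1.205072 + (0.41/6)·(k1 + 2k2 + 2k3 + k4) = -2.127085
y(1.82) ≈ -2.1271

-2.1271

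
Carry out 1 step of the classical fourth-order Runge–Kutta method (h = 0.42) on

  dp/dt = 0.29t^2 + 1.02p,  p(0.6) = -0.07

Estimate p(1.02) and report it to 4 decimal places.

-0.0091

RK4: k1 = f(t_n, p_n); k2 = f(t_n + h/2, p_n + (h/2)·k1); k3 = f(t_n + h/2, p_n + (h/2)·k2); k4 = f(t_n + h, p_n + h·k3); p_{n+1} = p_n + (h/6)·(k1 + 2k2 + 2k3 + k4).
t=0.600000, p=-0.070000:
  k1 = f(0.600000, -0.070000) = 0.033000
  k2 = f(0.810000, -0.063070) = 0.125938
  k3 = f(0.810000, -0.043553) = 0.145845
  k4 = f(1.020000, -0.008745) = 0.292796
  p ← -0.070000 + (0.42/6)·(k1 + 2k2 + 2k3 + k4) = -0.009145
p(1.02) ≈ -0.0091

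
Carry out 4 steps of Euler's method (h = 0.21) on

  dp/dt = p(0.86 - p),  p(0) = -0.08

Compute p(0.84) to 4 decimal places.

Euler: p_{n+1} = p_n + h·f(t_n, p_n).
t=0.000000, p=-0.080000: f=-0.075200 → p ← -0.080000 + 0.21·(-0.075200) = -0.095792
t=0.210000, p=-0.095792: f=-0.091557 → p ← -0.095792 + 0.21·(-0.091557) = -0.115019
t=0.420000, p=-0.115019: f=-0.112146 → p ← -0.115019 + 0.21·(-0.112146) = -0.138570
t=0.630000, p=-0.138570: f=-0.138371 → p ← -0.138570 + 0.21·(-0.138371) = -0.167628
p(0.84) ≈ -0.1676

-0.1676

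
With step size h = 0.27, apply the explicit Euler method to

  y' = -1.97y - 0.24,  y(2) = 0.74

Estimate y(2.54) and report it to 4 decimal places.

0.0670

Euler: y_{n+1} = y_n + h·f(t_n, y_n).
t=2.000000, y=0.740000: f=-1.697800 → y ← 0.740000 + 0.27·(-1.697800) = 0.281594
t=2.270000, y=0.281594: f=-0.794740 → y ← 0.281594 + 0.27·(-0.794740) = 0.067014
y(2.54) ≈ 0.0670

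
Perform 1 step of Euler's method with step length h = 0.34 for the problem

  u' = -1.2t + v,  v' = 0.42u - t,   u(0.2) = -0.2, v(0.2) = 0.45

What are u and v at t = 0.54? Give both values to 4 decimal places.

-0.1286, 0.3534

Euler on (u,v): u_{n+1} = u_n + h·u', v_{n+1} = v_n + h·v'.
0.200000: (-0.200000, 0.450000); f=(0.210000, -0.284000) → (-0.128600, 0.353440)
(u(0.54), v(0.54)) ≈ (-0.1286, 0.3534)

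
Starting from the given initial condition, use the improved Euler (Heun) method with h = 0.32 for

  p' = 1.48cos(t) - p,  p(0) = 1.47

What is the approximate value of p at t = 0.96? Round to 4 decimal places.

1.2966

Heun: k1 = f(t_n, p_n); k2 = f(t_n + h, p_n + h·k1); p_{n+1} = p_n + (h/2)·(k1 + k2).
t=0.000000, p=1.470000:
  k1 = f(0.000000, 1.470000) = 0.010000
  k2 = f(0.320000, 1.473200) = -0.068332
  p ← 1.470000 + (0.32/2)·(0.010000 + (-0.068332)) = 1.460667
t=0.320000, p=1.460667:
  k1 = f(0.320000, 1.460667) = -0.055799
  k2 = f(0.640000, 1.442811) = -0.255710
  p ← 1.460667 + (0.32/2)·(-0.055799 + (-0.255710)) = 1.410826
t=0.640000, p=1.410826:
  k1 = f(0.640000, 1.410826) = -0.223724
  k2 = f(0.960000, 1.339234) = -0.490424
  p ← 1.410826 + (0.32/2)·(-0.223724 + (-0.490424)) = 1.296562
p(0.96) ≈ 1.2966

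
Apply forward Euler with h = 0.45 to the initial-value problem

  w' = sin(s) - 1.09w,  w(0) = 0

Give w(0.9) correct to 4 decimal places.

0.1957

Euler: w_{n+1} = w_n + h·f(s_n, w_n).
s=0.000000, w=0.000000: f=0.000000 → w ← 0.000000 + 0.45·0.000000 = 0.000000
s=0.450000, w=0.000000: f=0.434966 → w ← 0.000000 + 0.45·0.434966 = 0.195734
w(0.9) ≈ 0.1957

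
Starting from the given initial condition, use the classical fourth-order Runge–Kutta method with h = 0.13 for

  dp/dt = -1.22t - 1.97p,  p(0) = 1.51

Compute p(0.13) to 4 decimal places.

RK4: k1 = f(t_n, p_n); k2 = f(t_n + h/2, p_n + (h/2)·k1); k3 = f(t_n + h/2, p_n + (h/2)·k2); k4 = f(t_n + h, p_n + h·k3); p_{n+1} = p_n + (h/6)·(k1 + 2k2 + 2k3 + k4).
t=0.000000, p=1.510000:
  k1 = f(0.000000, 1.510000) = -2.974700
  k2 = f(0.065000, 1.316644) = -2.673090
  k3 = f(0.065000, 1.336249) = -2.711711
  k4 = f(0.130000, 1.157478) = -2.438831
  p ← 1.510000 + (0.13/6)·(k1 + 2k2 + 2k3 + k4) = 1.159365
p(0.13) ≈ 1.1594

1.1594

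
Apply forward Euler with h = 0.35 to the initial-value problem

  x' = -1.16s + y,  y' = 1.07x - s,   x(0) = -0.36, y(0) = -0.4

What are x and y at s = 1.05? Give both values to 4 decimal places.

Euler on (x,y): x_{n+1} = x_n + h·x', y_{n+1} = y_n + h·y'.
0.000000: (-0.360000, -0.400000); f=(-0.400000, -0.385200) → (-0.500000, -0.534820)
0.350000: (-0.500000, -0.534820); f=(-0.940820, -0.885000) → (-0.829287, -0.844570)
0.700000: (-0.829287, -0.844570); f=(-1.656570, -1.587337) → (-1.409086, -1.400138)
(x(1.05), y(1.05)) ≈ (-1.4091, -1.4001)

-1.4091, -1.4001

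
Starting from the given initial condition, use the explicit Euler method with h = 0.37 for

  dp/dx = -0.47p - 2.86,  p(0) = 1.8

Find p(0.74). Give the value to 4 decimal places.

-0.7040

Euler: p_{n+1} = p_n + h·f(x_n, p_n).
x=0.000000, p=1.800000: f=-3.706000 → p ← 1.800000 + 0.37·(-3.706000) = 0.428780
x=0.370000, p=0.428780: f=-3.061527 → p ← 0.428780 + 0.37·(-3.061527) = -0.703985
p(0.74) ≈ -0.7040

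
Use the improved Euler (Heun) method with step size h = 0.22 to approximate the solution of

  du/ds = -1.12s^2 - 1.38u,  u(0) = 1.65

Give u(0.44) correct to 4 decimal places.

0.8772

Heun: k1 = f(s_n, u_n); k2 = f(s_n + h, u_n + h·k1); u_{n+1} = u_n + (h/2)·(k1 + k2).
s=0.000000, u=1.650000:
  k1 = f(0.000000, 1.650000) = -2.277000
  k2 = f(0.220000, 1.149060) = -1.639911
  u ← 1.650000 + (0.22/2)·(-2.277000 + (-1.639911)) = 1.219140
s=0.220000, u=1.219140:
  k1 = f(0.220000, 1.219140) = -1.736621
  k2 = f(0.440000, 0.837083) = -1.372007
  u ← 1.219140 + (0.22/2)·(-1.736621 + (-1.372007)) = 0.877191
u(0.44) ≈ 0.8772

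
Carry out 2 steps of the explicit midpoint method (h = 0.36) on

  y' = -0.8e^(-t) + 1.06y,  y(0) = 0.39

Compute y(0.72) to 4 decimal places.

Midpoint: k1 = f(t_n, y_n); k2 = f(t_n + h/2, y_n + (h/2)·k1); y_{n+1} = y_n + h·k2.
t=0.000000, y=0.390000:
  k1 = f(0.000000, 0.390000) = -0.386600
  k2 = f(0.180000, 0.320412) = -0.328579
  y ← 0.390000 + 0.36·(-0.328579) = 0.271711
t=0.360000, y=0.271711:
  k1 = f(0.360000, 0.271711) = -0.270127
  k2 = f(0.540000, 0.223089) = -0.229725
  y ← 0.271711 + 0.36·(-0.229725) = 0.189010
y(0.72) ≈ 0.1890

0.1890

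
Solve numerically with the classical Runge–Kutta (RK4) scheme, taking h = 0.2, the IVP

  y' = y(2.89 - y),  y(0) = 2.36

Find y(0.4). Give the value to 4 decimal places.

RK4: k1 = f(t_n, y_n); k2 = f(t_n + h/2, y_n + (h/2)·k1); k3 = f(t_n + h/2, y_n + (h/2)·k2); k4 = f(t_n + h, y_n + h·k3); y_{n+1} = y_n + (h/6)·(k1 + 2k2 + 2k3 + k4).
t=0.000000, y=2.360000:
  k1 = f(0.000000, 2.360000) = 1.250800
  k2 = f(0.100000, 2.485080) = 1.006259
  k3 = f(0.100000, 2.460626) = 1.056529
  k4 = f(0.200000, 2.571306) = 0.819460
  y ← 2.360000 + (0.2/6)·(k1 + 2k2 + 2k3 + k4) = 2.566528
t=0.200000, y=2.566528:
  k1 = f(0.200000, 2.566528) = 0.830200
  k2 = f(0.300000, 2.649548) = 0.637089
  k3 = f(0.300000, 2.630237) = 0.683239
  k4 = f(0.400000, 2.703176) = 0.505019
  y ← 2.566528 + (0.2/6)·(k1 + 2k2 + 2k3 + k4) = 2.699057
y(0.4) ≈ 2.6991

2.6991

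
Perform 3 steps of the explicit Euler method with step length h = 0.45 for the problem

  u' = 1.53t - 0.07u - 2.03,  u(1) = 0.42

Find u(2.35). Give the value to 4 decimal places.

0.6473

Euler: u_{n+1} = u_n + h·f(t_n, u_n).
t=1.000000, u=0.420000: f=-0.529400 → u ← 0.420000 + 0.45·(-0.529400) = 0.181770
t=1.450000, u=0.181770: f=0.175776 → u ← 0.181770 + 0.45·0.175776 = 0.260869
t=1.900000, u=0.260869: f=0.858739 → u ← 0.260869 + 0.45·0.858739 = 0.647302
u(2.35) ≈ 0.6473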